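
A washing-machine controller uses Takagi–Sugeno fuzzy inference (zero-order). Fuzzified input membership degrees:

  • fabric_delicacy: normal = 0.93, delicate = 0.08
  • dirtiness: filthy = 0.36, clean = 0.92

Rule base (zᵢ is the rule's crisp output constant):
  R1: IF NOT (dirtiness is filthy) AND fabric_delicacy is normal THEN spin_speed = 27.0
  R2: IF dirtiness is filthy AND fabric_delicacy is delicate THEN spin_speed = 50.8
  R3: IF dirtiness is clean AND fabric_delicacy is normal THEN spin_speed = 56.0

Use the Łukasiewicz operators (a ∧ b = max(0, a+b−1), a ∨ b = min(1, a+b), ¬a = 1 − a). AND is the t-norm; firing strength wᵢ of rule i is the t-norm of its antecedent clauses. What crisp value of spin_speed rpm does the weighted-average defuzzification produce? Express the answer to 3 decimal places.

R1 (z=27.0): ¬filthy=1−0.36=0.64, normal=0.93; AND[max(0, a+b−1)] → w = 0.57
R2 (z=50.8): filthy=0.36, delicate=0.08; AND[max(0, a+b−1)] → w = 0.00
R3 (z=56.0): clean=0.92, normal=0.93; AND[max(0, a+b−1)] → w = 0.85
Weighted average = (0.57·27.0 + 0.00·50.8 + 0.85·56.0) / (0.57 + 0.00 + 0.85)
  = 62.9900 / 1.4200 = 44.359

44.359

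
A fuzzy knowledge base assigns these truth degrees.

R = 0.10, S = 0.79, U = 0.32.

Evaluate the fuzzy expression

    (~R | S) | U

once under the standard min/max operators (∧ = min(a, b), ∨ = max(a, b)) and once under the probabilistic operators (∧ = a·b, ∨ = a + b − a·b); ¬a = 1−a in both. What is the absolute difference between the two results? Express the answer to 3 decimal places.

0.086

Under standard min/max:
  ~R = 1 − 0.10 = 0.90
  ~R | S = max(a, b) on (0.90, 0.79) = 0.90
  (~R | S) | U = max(a, b) on (0.90, 0.32) = 0.90
  → value = 0.9000
Under probabilistic:
  ~R = 1 − 0.1000 = 0.9000
  ~R | S = a + b − a·b on (0.9000, 0.7900) = 0.9790
  (~R | S) | U = a + b − a·b on (0.9790, 0.3200) = 0.9857
  → value = 0.9857
|0.9000 − 0.9857| = 0.086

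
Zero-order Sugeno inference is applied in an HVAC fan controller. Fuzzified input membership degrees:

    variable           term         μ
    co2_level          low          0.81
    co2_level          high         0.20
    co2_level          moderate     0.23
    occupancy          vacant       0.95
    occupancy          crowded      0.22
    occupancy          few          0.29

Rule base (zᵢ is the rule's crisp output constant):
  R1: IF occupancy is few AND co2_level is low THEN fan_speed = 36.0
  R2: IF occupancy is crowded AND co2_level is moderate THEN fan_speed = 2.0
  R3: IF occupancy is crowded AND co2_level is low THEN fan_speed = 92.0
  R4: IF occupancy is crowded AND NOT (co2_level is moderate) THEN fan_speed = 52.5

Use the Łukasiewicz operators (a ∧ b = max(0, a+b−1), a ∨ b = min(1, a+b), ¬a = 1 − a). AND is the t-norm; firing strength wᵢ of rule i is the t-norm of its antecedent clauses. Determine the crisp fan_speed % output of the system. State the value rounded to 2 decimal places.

R1 (z=36.0): few=0.29, low=0.81; AND[max(0, a+b−1)] → w = 0.10
R2 (z=2.0): crowded=0.22, moderate=0.23; AND[max(0, a+b−1)] → w = 0.00
R3 (z=92.0): crowded=0.22, low=0.81; AND[max(0, a+b−1)] → w = 0.03
R4 (z=52.5): crowded=0.22, ¬moderate=1−0.23=0.77; AND[max(0, a+b−1)] → w = 0.00
Weighted average = (0.10·36.0 + 0.00·2.0 + 0.03·92.0 + 0.00·52.5) / (0.10 + 0.00 + 0.03 + 0.00)
  = 6.3600 / 0.1300 = 48.92

48.92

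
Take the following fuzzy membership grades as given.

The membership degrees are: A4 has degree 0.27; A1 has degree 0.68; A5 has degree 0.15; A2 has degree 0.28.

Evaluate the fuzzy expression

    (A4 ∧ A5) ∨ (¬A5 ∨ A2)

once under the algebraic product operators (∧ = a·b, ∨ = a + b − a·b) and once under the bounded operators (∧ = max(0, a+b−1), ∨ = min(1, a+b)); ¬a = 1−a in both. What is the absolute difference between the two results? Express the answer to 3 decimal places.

0.104

Under algebraic product:
  A4 ∧ A5 = a·b on (0.2700, 0.1500) = 0.0405
  ¬A5 = 1 − 0.1500 = 0.8500
  ¬A5 ∨ A2 = a + b − a·b on (0.8500, 0.2800) = 0.8920
  (A4 ∧ A5) ∨ (¬A5 ∨ A2) = a + b − a·b on (0.0405, 0.8920) = 0.8964
  → value = 0.8964
Under bounded:
  A4 ∧ A5 = max(0, a+b−1) on (0.27, 0.15) = 0.00
  ¬A5 = 1 − 0.15 = 0.85
  ¬A5 ∨ A2 = min(1, a+b) on (0.85, 0.28) = 1.00
  (A4 ∧ A5) ∨ (¬A5 ∨ A2) = min(1, a+b) on (0.00, 1.00) = 1.00
  → value = 1.0000
|0.8964 − 1.0000| = 0.104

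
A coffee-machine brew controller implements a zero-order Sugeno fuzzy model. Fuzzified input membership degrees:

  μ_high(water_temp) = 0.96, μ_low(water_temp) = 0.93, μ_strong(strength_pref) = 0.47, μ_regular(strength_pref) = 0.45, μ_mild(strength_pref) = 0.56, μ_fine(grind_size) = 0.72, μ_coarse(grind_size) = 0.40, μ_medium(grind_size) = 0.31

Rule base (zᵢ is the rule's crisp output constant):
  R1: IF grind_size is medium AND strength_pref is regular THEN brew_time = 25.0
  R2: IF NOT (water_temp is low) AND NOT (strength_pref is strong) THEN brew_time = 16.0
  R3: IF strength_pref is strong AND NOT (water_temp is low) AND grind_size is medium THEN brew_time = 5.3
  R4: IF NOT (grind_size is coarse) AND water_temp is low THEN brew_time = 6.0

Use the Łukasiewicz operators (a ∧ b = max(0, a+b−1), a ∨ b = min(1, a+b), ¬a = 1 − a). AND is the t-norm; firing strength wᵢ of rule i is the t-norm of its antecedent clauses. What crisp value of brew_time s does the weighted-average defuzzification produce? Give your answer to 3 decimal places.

R1 (z=25.0): medium=0.31, regular=0.45; AND[max(0, a+b−1)] → w = 0.00
R2 (z=16.0): ¬low=1−0.93=0.07, ¬strong=1−0.47=0.53; AND[max(0, a+b−1)] → w = 0.00
R3 (z=5.3): strong=0.47, ¬low=1−0.93=0.07, medium=0.31; AND[max(0, a+b−1)] → w = 0.00
R4 (z=6.0): ¬coarse=1−0.40=0.60, low=0.93; AND[max(0, a+b−1)] → w = 0.53
Weighted average = (0.00·25.0 + 0.00·16.0 + 0.00·5.3 + 0.53·6.0) / (0.00 + 0.00 + 0.00 + 0.53)
  = 3.1800 / 0.5300 = 6.000

6.000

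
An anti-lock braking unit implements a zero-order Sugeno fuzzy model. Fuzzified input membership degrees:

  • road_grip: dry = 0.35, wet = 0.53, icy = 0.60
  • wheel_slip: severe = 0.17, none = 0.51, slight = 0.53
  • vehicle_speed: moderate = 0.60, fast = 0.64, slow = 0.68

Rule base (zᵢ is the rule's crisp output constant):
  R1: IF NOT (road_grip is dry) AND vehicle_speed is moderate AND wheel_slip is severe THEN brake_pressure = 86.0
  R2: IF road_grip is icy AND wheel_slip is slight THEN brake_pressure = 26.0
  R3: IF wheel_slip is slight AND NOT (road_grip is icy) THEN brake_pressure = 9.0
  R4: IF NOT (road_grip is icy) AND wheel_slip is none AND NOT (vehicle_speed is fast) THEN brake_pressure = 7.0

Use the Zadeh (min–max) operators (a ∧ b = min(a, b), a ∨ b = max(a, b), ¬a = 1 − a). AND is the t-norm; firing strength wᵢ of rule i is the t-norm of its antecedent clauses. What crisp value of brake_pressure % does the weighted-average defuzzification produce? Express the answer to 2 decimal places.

23.64

R1 (z=86.0): ¬dry=1−0.35=0.65, moderate=0.60, severe=0.17; AND[min(a, b)] → w = 0.17
R2 (z=26.0): icy=0.60, slight=0.53; AND[min(a, b)] → w = 0.53
R3 (z=9.0): slight=0.53, ¬icy=1−0.60=0.40; AND[min(a, b)] → w = 0.40
R4 (z=7.0): ¬icy=1−0.60=0.40, none=0.51, ¬fast=1−0.64=0.36; AND[min(a, b)] → w = 0.36
Weighted average = (0.17·86.0 + 0.53·26.0 + 0.40·9.0 + 0.36·7.0) / (0.17 + 0.53 + 0.40 + 0.36)
  = 34.5200 / 1.4600 = 23.64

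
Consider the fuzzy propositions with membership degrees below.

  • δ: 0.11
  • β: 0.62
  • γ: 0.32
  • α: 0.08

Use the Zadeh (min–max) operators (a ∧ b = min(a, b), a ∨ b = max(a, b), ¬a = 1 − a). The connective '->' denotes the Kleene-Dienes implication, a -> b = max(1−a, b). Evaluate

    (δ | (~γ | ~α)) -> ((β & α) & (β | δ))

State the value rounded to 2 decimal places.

0.08

~γ = 1 − 0.32 = 0.68
~α = 1 − 0.08 = 0.92
~γ | ~α = max(a, b) on (0.68, 0.92) = 0.92
δ | (~γ | ~α) = max(a, b) on (0.11, 0.92) = 0.92
β & α = min(a, b) on (0.62, 0.08) = 0.08
β | δ = max(a, b) on (0.62, 0.11) = 0.62
(β & α) & (β | δ) = min(a, b) on (0.08, 0.62) = 0.08
(δ | (~γ | ~α)) -> ((β & α) & (β | δ))  [Kleene-Dienes: max(1−a, b)] with a=0.92, b=0.08 → 0.08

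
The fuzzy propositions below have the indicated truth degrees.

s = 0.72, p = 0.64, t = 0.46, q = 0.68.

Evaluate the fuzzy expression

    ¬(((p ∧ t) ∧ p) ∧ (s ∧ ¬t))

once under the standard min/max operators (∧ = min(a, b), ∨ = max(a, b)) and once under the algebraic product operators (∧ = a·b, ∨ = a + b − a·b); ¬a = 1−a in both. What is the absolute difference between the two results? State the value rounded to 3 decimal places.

0.387

Under standard min/max:
  p ∧ t = min(a, b) on (0.64, 0.46) = 0.46
  (p ∧ t) ∧ p = min(a, b) on (0.46, 0.64) = 0.46
  ¬t = 1 − 0.46 = 0.54
  s ∧ ¬t = min(a, b) on (0.72, 0.54) = 0.54
  ((p ∧ t) ∧ p) ∧ (s ∧ ¬t) = min(a, b) on (0.46, 0.54) = 0.46
  ¬(((p ∧ t) ∧ p) ∧ (s ∧ ¬t)) = 1 − 0.46 = 0.54
  → value = 0.5400
Under algebraic product:
  p ∧ t = a·b on (0.6400, 0.4600) = 0.2944
  (p ∧ t) ∧ p = a·b on (0.2944, 0.6400) = 0.1884
  ¬t = 1 − 0.4600 = 0.5400
  s ∧ ¬t = a·b on (0.7200, 0.5400) = 0.3888
  ((p ∧ t) ∧ p) ∧ (s ∧ ¬t) = a·b on (0.1884, 0.3888) = 0.0733
  ¬(((p ∧ t) ∧ p) ∧ (s ∧ ¬t)) = 1 − 0.0733 = 0.9267
  → value = 0.9267
|0.5400 − 0.9267| = 0.387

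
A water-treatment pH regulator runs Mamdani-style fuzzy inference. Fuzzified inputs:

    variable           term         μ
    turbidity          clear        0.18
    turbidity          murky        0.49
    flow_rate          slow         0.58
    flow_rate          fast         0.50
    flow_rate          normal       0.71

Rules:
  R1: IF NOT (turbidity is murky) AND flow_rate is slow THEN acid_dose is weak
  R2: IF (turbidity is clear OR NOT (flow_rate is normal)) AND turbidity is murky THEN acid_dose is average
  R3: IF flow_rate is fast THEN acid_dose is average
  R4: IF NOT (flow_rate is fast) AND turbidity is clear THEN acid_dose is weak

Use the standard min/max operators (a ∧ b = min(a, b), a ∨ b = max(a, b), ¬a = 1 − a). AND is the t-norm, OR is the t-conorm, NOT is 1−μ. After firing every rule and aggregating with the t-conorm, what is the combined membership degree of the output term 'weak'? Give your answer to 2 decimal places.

0.51

R1: ¬murky=1−0.49=0.51, slow=0.58; AND[min(a, b)] → w = 0.51
R2: (clear=0.18 OR ¬normal=1−0.71=0.29) = 0.29; AND[min(a, b)] with murky=0.49 → w = 0.29
R3: fast=0.50 → w = 0.50
R4: ¬fast=1−0.50=0.50, clear=0.18; AND[min(a, b)] → w = 0.18
Rules with consequent 'weak': {R1, R4} → strengths 0.51, 0.18
Aggregate via t-conorm [max(a, b)]: 0.51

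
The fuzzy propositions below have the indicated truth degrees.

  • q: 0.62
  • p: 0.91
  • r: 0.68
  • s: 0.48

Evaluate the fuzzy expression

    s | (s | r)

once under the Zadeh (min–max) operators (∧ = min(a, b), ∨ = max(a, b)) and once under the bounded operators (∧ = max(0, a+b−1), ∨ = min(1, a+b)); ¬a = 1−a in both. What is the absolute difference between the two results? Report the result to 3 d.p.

0.320

Under Zadeh (min–max):
  s | r = max(a, b) on (0.48, 0.68) = 0.68
  s | (s | r) = max(a, b) on (0.48, 0.68) = 0.68
  → value = 0.6800
Under bounded:
  s | r = min(1, a+b) on (0.48, 0.68) = 1.00
  s | (s | r) = min(1, a+b) on (0.48, 1.00) = 1.00
  → value = 1.0000
|0.6800 − 1.0000| = 0.320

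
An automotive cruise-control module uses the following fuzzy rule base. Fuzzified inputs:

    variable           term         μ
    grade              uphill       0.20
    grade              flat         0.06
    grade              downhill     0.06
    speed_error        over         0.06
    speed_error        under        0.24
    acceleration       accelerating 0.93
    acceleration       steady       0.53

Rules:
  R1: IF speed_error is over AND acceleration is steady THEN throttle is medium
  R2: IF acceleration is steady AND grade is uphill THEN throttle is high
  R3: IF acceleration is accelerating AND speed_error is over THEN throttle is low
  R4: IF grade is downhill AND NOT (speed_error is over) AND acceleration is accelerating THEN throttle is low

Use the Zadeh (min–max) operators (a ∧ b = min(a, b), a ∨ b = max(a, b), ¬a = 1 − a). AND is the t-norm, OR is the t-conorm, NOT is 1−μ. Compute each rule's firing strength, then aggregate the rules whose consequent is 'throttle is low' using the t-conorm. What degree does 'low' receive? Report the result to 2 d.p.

0.06

R1: over=0.06, steady=0.53; AND[min(a, b)] → w = 0.06
R2: steady=0.53, uphill=0.20; AND[min(a, b)] → w = 0.20
R3: accelerating=0.93, over=0.06; AND[min(a, b)] → w = 0.06
R4: downhill=0.06, ¬over=1−0.06=0.94, accelerating=0.93; AND[min(a, b)] → w = 0.06
Rules with consequent 'low': {R3, R4} → strengths 0.06, 0.06
Aggregate via t-conorm [max(a, b)]: 0.06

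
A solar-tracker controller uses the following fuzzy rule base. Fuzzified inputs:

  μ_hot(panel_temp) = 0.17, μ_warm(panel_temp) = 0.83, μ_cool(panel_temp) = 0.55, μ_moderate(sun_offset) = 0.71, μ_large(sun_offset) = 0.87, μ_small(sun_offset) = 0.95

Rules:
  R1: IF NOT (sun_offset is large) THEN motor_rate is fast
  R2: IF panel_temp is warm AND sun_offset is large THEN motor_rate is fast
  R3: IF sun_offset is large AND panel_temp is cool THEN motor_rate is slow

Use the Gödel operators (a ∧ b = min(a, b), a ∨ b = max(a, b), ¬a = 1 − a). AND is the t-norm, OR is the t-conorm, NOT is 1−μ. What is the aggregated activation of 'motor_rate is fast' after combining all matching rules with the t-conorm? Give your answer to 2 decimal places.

R1: ¬large=1−0.87=0.13 → w = 0.13
R2: warm=0.83, large=0.87; AND[min(a, b)] → w = 0.83
R3: large=0.87, cool=0.55; AND[min(a, b)] → w = 0.55
Rules with consequent 'fast': {R1, R2} → strengths 0.13, 0.83
Aggregate via t-conorm [max(a, b)]: 0.83

0.83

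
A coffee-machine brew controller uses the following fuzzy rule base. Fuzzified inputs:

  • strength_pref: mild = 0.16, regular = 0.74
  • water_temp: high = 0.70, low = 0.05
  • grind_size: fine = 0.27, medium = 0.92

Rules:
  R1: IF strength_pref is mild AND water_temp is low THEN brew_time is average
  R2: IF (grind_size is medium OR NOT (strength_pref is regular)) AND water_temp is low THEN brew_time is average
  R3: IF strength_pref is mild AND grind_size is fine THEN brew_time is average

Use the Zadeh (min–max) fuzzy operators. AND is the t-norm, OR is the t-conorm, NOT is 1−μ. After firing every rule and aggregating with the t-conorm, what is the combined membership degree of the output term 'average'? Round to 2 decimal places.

R1: mild=0.16, low=0.05; AND[min(a, b)] → w = 0.05
R2: (medium=0.92 OR ¬regular=1−0.74=0.26) = 0.92; AND[min(a, b)] with low=0.05 → w = 0.05
R3: mild=0.16, fine=0.27; AND[min(a, b)] → w = 0.16
Rules with consequent 'average': {R1, R2, R3} → strengths 0.05, 0.05, 0.16
Aggregate via t-conorm [max(a, b)]: 0.16

0.16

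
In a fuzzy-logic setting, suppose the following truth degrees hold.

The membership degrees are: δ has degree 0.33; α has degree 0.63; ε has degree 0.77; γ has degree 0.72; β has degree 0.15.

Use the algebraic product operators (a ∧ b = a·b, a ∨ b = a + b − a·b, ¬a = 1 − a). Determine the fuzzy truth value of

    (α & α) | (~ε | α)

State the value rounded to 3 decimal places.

0.828

α & α = a·b on (0.6300, 0.6300) = 0.3969
~ε = 1 − 0.7700 = 0.2300
~ε | α = a + b − a·b on (0.2300, 0.6300) = 0.7151
(α & α) | (~ε | α) = a + b − a·b on (0.3969, 0.7151) = 0.8282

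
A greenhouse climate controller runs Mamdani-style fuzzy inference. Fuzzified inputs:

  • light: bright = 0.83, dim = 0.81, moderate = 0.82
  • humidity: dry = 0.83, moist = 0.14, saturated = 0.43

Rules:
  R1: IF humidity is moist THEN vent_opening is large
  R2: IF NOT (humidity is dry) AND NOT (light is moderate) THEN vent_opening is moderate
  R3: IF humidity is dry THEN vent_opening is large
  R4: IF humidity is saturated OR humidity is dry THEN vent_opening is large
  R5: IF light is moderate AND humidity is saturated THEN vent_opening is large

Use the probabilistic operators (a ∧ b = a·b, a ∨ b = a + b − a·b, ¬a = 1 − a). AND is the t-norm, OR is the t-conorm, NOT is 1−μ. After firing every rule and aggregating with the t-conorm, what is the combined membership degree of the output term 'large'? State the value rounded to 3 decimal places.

R1: moist=0.14 → w = 0.1400
R2: ¬dry=1−0.83=0.17, ¬moderate=1−0.82=0.18; AND[a·b] → w = 0.0306
R3: dry=0.83 → w = 0.8300
R4: saturated=0.43, dry=0.83; OR[a + b − a·b] → w = 0.9031
R5: moderate=0.82, saturated=0.43; AND[a·b] → w = 0.3526
Rules with consequent 'large': {R1, R3, R4, R5} → strengths 0.1400, 0.8300, 0.9031, 0.3526
Aggregate via t-conorm [a + b − a·b]: 0.9908

0.991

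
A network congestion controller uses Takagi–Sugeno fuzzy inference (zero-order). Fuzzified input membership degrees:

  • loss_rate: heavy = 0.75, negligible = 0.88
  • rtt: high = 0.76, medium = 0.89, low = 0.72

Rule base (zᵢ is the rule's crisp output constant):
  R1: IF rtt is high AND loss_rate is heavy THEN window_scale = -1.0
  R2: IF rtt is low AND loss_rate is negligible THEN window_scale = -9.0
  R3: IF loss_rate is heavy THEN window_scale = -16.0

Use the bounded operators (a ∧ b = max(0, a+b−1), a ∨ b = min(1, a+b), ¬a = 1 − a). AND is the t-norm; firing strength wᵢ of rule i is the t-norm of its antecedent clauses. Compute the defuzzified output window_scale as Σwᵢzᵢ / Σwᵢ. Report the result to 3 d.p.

-9.629

R1 (z=-1.0): high=0.76, heavy=0.75; AND[max(0, a+b−1)] → w = 0.51
R2 (z=-9.0): low=0.72, negligible=0.88; AND[max(0, a+b−1)] → w = 0.60
R3 (z=-16.0): heavy=0.75 → w = 0.75
Weighted average = (0.51·-1.0 + 0.60·-9.0 + 0.75·-16.0) / (0.51 + 0.60 + 0.75)
  = -17.9100 / 1.8600 = -9.629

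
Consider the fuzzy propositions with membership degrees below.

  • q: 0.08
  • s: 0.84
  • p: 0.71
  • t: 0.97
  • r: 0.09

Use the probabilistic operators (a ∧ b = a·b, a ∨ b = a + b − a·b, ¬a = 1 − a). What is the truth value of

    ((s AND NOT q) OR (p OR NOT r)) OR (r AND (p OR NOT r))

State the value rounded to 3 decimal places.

NOT q = 1 − 0.0800 = 0.9200
s AND NOT q = a·b on (0.8400, 0.9200) = 0.7728
NOT r = 1 − 0.0900 = 0.9100
p OR NOT r = a + b − a·b on (0.7100, 0.9100) = 0.9739
(s AND NOT q) OR (p OR NOT r) = a + b − a·b on (0.7728, 0.9739) = 0.9941
NOT r = 1 − 0.0900 = 0.9100
p OR NOT r = a + b − a·b on (0.7100, 0.9100) = 0.9739
r AND (p OR NOT r) = a·b on (0.0900, 0.9739) = 0.0877
((s AND NOT q) OR (p OR NOT r)) OR (r AND (p OR NOT r)) = a + b − a·b on (0.9941, 0.0877) = 0.9946

0.995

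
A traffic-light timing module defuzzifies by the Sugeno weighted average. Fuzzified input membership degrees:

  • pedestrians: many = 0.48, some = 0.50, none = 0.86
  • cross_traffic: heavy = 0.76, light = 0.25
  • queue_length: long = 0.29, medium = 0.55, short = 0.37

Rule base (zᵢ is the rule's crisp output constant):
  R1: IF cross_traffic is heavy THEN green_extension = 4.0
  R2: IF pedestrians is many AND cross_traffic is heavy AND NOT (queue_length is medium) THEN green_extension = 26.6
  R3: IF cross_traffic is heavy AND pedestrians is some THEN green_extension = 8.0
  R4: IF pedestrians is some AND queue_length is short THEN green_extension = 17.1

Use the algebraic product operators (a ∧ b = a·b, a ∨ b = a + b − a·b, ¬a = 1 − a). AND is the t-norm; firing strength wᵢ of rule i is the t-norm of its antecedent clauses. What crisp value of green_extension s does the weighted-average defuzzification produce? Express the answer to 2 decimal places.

9.14

R1 (z=4.0): heavy=0.76 → w = 0.7600
R2 (z=26.6): many=0.48, heavy=0.76, ¬medium=1−0.55=0.45; AND[a·b] → w = 0.1642
R3 (z=8.0): heavy=0.76, some=0.50; AND[a·b] → w = 0.3800
R4 (z=17.1): some=0.50, short=0.37; AND[a·b] → w = 0.1850
Weighted average = (0.7600·4.0 + 0.1642·26.6 + 0.3800·8.0 + 0.1850·17.1) / (0.7600 + 0.1642 + 0.3800 + 0.1850)
  = 13.6102 / 1.4892 = 9.14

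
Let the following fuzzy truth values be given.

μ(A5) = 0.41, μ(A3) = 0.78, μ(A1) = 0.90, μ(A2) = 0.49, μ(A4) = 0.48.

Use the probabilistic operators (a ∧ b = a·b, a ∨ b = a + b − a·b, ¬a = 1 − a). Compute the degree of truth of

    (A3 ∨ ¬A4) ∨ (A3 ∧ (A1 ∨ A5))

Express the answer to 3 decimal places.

0.972

¬A4 = 1 − 0.4800 = 0.5200
A3 ∨ ¬A4 = a + b − a·b on (0.7800, 0.5200) = 0.8944
A1 ∨ A5 = a + b − a·b on (0.9000, 0.4100) = 0.9410
A3 ∧ (A1 ∨ A5) = a·b on (0.7800, 0.9410) = 0.7340
(A3 ∨ ¬A4) ∨ (A3 ∧ (A1 ∨ A5)) = a + b − a·b on (0.8944, 0.7340) = 0.9719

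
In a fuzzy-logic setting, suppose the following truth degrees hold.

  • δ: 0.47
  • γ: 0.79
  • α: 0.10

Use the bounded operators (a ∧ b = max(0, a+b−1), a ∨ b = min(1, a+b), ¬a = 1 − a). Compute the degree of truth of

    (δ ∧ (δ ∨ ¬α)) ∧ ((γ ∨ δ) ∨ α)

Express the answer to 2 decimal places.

0.47

¬α = 1 − 0.10 = 0.90
δ ∨ ¬α = min(1, a+b) on (0.47, 0.90) = 1.00
δ ∧ (δ ∨ ¬α) = max(0, a+b−1) on (0.47, 1.00) = 0.47
γ ∨ δ = min(1, a+b) on (0.79, 0.47) = 1.00
(γ ∨ δ) ∨ α = min(1, a+b) on (1.00, 0.10) = 1.00
(δ ∧ (δ ∨ ¬α)) ∧ ((γ ∨ δ) ∨ α) = max(0, a+b−1) on (0.47, 1.00) = 0.47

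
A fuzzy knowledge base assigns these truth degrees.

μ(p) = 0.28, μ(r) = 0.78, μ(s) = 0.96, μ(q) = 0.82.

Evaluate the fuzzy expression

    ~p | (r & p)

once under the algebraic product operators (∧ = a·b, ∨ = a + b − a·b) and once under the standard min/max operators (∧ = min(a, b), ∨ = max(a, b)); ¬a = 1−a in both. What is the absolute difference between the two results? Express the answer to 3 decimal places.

Under algebraic product:
  ~p = 1 − 0.2800 = 0.7200
  r & p = a·b on (0.7800, 0.2800) = 0.2184
  ~p | (r & p) = a + b − a·b on (0.7200, 0.2184) = 0.7812
  → value = 0.7812
Under standard min/max:
  ~p = 1 − 0.28 = 0.72
  r & p = min(a, b) on (0.78, 0.28) = 0.28
  ~p | (r & p) = max(a, b) on (0.72, 0.28) = 0.72
  → value = 0.7200
|0.7812 − 0.7200| = 0.061

0.061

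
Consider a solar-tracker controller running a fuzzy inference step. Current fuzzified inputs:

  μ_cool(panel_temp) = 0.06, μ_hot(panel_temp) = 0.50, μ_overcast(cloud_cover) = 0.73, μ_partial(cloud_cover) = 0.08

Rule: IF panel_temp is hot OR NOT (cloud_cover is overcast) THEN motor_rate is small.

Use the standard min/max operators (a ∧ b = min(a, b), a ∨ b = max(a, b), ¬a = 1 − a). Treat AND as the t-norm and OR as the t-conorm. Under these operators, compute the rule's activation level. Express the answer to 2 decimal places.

firing strength: hot=0.50, ¬overcast=1−0.73=0.27; OR[max(a, b)] → w = 0.50

0.50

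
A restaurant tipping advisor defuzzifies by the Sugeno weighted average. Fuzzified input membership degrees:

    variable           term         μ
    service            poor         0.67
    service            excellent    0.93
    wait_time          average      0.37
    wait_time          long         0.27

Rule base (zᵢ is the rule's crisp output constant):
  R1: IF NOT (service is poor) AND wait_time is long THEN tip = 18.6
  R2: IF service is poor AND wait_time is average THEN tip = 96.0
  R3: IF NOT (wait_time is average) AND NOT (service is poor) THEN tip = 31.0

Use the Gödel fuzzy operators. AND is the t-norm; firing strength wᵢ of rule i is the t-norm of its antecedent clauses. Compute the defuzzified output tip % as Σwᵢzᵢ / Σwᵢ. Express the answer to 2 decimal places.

52.34

R1 (z=18.6): ¬poor=1−0.67=0.33, long=0.27; AND[min(a, b)] → w = 0.27
R2 (z=96.0): poor=0.67, average=0.37; AND[min(a, b)] → w = 0.37
R3 (z=31.0): ¬average=1−0.37=0.63, ¬poor=1−0.67=0.33; AND[min(a, b)] → w = 0.33
Weighted average = (0.27·18.6 + 0.37·96.0 + 0.33·31.0) / (0.27 + 0.37 + 0.33)
  = 50.7720 / 0.9700 = 52.34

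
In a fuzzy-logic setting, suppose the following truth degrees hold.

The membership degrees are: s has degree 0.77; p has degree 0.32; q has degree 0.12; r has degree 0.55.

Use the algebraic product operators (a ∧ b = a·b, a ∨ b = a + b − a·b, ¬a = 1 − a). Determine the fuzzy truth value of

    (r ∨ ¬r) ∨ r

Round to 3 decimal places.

0.889

¬r = 1 − 0.5500 = 0.4500
r ∨ ¬r = a + b − a·b on (0.5500, 0.4500) = 0.7525
(r ∨ ¬r) ∨ r = a + b − a·b on (0.7525, 0.5500) = 0.8886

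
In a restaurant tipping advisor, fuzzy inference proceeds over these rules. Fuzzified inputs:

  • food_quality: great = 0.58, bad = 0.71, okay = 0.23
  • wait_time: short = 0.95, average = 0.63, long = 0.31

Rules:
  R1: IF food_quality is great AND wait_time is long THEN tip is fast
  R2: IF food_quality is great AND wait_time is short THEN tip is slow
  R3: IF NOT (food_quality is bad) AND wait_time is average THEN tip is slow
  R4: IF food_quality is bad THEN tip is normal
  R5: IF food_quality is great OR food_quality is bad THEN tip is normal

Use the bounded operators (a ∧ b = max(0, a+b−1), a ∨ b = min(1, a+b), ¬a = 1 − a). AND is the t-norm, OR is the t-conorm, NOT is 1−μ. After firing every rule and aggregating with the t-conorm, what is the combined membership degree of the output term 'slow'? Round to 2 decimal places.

0.53

R1: great=0.58, long=0.31; AND[max(0, a+b−1)] → w = 0.00
R2: great=0.58, short=0.95; AND[max(0, a+b−1)] → w = 0.53
R3: ¬bad=1−0.71=0.29, average=0.63; AND[max(0, a+b−1)] → w = 0.00
R4: bad=0.71 → w = 0.71
R5: great=0.58, bad=0.71; OR[min(1, a+b)] → w = 1.00
Rules with consequent 'slow': {R2, R3} → strengths 0.53, 0.00
Aggregate via t-conorm [min(1, a+b)]: 0.53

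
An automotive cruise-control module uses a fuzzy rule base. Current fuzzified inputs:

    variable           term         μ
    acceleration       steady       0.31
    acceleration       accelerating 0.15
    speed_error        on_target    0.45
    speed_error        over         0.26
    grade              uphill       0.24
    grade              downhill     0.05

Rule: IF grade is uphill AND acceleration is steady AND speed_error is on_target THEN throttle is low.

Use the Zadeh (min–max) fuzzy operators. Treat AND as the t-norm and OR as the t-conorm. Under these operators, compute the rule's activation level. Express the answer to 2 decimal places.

firing strength: uphill=0.24, steady=0.31, on_target=0.45; AND[min(a, b)] → w = 0.24

0.24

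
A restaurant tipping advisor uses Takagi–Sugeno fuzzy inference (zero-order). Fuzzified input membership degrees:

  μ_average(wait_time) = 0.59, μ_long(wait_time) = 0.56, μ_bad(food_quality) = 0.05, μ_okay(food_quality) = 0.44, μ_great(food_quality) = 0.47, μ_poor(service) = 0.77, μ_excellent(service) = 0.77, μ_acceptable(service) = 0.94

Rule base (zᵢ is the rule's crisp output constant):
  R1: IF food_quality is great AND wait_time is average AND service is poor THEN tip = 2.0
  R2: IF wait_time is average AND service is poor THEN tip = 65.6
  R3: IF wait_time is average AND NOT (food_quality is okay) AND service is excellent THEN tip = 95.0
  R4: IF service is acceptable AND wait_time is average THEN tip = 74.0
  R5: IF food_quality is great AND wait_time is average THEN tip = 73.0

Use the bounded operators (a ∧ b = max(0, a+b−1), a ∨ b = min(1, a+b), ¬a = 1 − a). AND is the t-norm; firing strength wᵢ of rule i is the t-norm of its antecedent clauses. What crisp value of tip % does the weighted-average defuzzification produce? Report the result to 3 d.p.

70.754

R1 (z=2.0): great=0.47, average=0.59, poor=0.77; AND[max(0, a+b−1)] → w = 0.00
R2 (z=65.6): average=0.59, poor=0.77; AND[max(0, a+b−1)] → w = 0.36
R3 (z=95.0): average=0.59, ¬okay=1−0.44=0.56, excellent=0.77; AND[max(0, a+b−1)] → w = 0.00
R4 (z=74.0): acceptable=0.94, average=0.59; AND[max(0, a+b−1)] → w = 0.53
R5 (z=73.0): great=0.47, average=0.59; AND[max(0, a+b−1)] → w = 0.06
Weighted average = (0.00·2.0 + 0.36·65.6 + 0.00·95.0 + 0.53·74.0 + 0.06·73.0) / (0.00 + 0.36 + 0.00 + 0.53 + 0.06)
  = 67.2160 / 0.9500 = 70.754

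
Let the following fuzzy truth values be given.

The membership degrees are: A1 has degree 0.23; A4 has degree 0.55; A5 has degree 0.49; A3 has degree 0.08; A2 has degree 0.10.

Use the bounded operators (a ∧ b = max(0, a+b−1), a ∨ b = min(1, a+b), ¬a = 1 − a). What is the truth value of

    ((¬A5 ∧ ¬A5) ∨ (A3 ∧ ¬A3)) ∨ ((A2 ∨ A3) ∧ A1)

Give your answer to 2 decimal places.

0.02

¬A5 = 1 − 0.49 = 0.51
¬A5 = 1 − 0.49 = 0.51
¬A5 ∧ ¬A5 = max(0, a+b−1) on (0.51, 0.51) = 0.02
¬A3 = 1 − 0.08 = 0.92
A3 ∧ ¬A3 = max(0, a+b−1) on (0.08, 0.92) = 0.00
(¬A5 ∧ ¬A5) ∨ (A3 ∧ ¬A3) = min(1, a+b) on (0.02, 0.00) = 0.02
A2 ∨ A3 = min(1, a+b) on (0.10, 0.08) = 0.18
(A2 ∨ A3) ∧ A1 = max(0, a+b−1) on (0.18, 0.23) = 0.00
((¬A5 ∧ ¬A5) ∨ (A3 ∧ ¬A3)) ∨ ((A2 ∨ A3) ∧ A1) = min(1, a+b) on (0.02, 0.00) = 0.02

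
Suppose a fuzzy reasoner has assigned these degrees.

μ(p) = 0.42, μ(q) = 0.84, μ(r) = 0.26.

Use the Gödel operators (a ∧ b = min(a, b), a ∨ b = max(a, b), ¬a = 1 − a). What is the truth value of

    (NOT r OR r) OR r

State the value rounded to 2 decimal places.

NOT r = 1 − 0.26 = 0.74
NOT r OR r = max(a, b) on (0.74, 0.26) = 0.74
(NOT r OR r) OR r = max(a, b) on (0.74, 0.26) = 0.74

0.74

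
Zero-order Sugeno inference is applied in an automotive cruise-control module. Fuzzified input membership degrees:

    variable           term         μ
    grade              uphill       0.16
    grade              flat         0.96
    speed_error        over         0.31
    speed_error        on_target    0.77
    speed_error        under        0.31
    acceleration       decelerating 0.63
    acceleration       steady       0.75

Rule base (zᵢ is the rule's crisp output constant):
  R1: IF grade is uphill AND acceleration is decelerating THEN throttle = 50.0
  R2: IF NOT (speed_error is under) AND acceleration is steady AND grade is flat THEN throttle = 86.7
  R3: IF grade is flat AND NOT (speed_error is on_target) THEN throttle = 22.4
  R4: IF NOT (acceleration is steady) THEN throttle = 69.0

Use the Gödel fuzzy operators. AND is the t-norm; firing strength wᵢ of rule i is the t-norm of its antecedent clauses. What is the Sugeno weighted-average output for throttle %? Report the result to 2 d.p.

R1 (z=50.0): uphill=0.16, decelerating=0.63; AND[min(a, b)] → w = 0.16
R2 (z=86.7): ¬under=1−0.31=0.69, steady=0.75, flat=0.96; AND[min(a, b)] → w = 0.69
R3 (z=22.4): flat=0.96, ¬on_target=1−0.77=0.23; AND[min(a, b)] → w = 0.23
R4 (z=69.0): ¬steady=1−0.75=0.25 → w = 0.25
Weighted average = (0.16·50.0 + 0.69·86.7 + 0.23·22.4 + 0.25·69.0) / (0.16 + 0.69 + 0.23 + 0.25)
  = 90.2250 / 1.3300 = 67.84

67.84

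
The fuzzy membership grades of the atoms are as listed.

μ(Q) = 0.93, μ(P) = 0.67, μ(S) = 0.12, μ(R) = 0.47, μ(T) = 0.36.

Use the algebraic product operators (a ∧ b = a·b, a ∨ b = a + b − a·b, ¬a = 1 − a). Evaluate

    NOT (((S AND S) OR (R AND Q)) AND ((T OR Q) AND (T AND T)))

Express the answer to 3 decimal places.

S AND S = a·b on (0.1200, 0.1200) = 0.0144
R AND Q = a·b on (0.4700, 0.9300) = 0.4371
(S AND S) OR (R AND Q) = a + b − a·b on (0.0144, 0.4371) = 0.4452
T OR Q = a + b − a·b on (0.3600, 0.9300) = 0.9552
T AND T = a·b on (0.3600, 0.3600) = 0.1296
(T OR Q) AND (T AND T) = a·b on (0.9552, 0.1296) = 0.1238
((S AND S) OR (R AND Q)) AND ((T OR Q) AND (T AND T)) = a·b on (0.4452, 0.1238) = 0.0551
NOT (((S AND S) OR (R AND Q)) AND ((T OR Q) AND (T AND T))) = 1 − 0.0551 = 0.9449

0.945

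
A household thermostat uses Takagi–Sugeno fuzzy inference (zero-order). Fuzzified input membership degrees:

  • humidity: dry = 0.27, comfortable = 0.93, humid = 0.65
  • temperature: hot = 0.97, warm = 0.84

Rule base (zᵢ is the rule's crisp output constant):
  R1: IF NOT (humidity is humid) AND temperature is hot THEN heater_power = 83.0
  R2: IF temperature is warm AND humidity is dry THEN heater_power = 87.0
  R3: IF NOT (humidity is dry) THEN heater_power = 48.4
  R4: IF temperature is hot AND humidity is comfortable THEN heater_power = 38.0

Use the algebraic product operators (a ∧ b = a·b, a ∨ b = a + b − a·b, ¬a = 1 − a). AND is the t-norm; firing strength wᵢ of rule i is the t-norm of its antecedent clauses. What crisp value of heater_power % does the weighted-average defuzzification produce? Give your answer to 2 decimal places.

R1 (z=83.0): ¬humid=1−0.65=0.35, hot=0.97; AND[a·b] → w = 0.3395
R2 (z=87.0): warm=0.84, dry=0.27; AND[a·b] → w = 0.2268
R3 (z=48.4): ¬dry=1−0.27=0.73 → w = 0.7300
R4 (z=38.0): hot=0.97, comfortable=0.93; AND[a·b] → w = 0.9021
Weighted average = (0.3395·83.0 + 0.2268·87.0 + 0.7300·48.4 + 0.9021·38.0) / (0.3395 + 0.2268 + 0.7300 + 0.9021)
  = 117.5219 / 2.1984 = 53.46

53.46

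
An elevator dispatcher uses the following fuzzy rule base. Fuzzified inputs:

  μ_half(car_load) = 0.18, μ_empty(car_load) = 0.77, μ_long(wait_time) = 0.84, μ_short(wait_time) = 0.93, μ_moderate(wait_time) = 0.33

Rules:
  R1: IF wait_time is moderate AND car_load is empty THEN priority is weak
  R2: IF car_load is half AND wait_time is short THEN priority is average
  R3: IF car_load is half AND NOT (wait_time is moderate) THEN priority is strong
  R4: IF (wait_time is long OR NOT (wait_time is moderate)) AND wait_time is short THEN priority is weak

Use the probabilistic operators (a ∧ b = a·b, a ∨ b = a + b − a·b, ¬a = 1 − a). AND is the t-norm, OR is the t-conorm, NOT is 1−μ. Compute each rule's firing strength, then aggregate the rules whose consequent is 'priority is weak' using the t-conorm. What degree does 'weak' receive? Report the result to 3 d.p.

0.911

R1: moderate=0.33, empty=0.77; AND[a·b] → w = 0.2541
R2: half=0.18, short=0.93; AND[a·b] → w = 0.1674
R3: half=0.18, ¬moderate=1−0.33=0.67; AND[a·b] → w = 0.1206
R4: (long=0.84 OR ¬moderate=1−0.33=0.67) = 0.9472; AND[a·b] with short=0.93 → w = 0.8809
Rules with consequent 'weak': {R1, R4} → strengths 0.2541, 0.8809
Aggregate via t-conorm [a + b − a·b]: 0.9112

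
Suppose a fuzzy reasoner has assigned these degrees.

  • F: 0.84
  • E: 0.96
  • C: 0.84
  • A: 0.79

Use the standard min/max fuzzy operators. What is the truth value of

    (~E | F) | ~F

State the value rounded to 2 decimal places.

0.84

~E = 1 − 0.96 = 0.04
~E | F = max(a, b) on (0.04, 0.84) = 0.84
~F = 1 − 0.84 = 0.16
(~E | F) | ~F = max(a, b) on (0.84, 0.16) = 0.84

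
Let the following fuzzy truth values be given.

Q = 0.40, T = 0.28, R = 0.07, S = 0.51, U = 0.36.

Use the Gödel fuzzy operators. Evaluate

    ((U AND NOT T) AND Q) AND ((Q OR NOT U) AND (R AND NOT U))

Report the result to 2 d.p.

0.07

NOT T = 1 − 0.28 = 0.72
U AND NOT T = min(a, b) on (0.36, 0.72) = 0.36
(U AND NOT T) AND Q = min(a, b) on (0.36, 0.40) = 0.36
NOT U = 1 − 0.36 = 0.64
Q OR NOT U = max(a, b) on (0.40, 0.64) = 0.64
NOT U = 1 − 0.36 = 0.64
R AND NOT U = min(a, b) on (0.07, 0.64) = 0.07
(Q OR NOT U) AND (R AND NOT U) = min(a, b) on (0.64, 0.07) = 0.07
((U AND NOT T) AND Q) AND ((Q OR NOT U) AND (R AND NOT U)) = min(a, b) on (0.36, 0.07) = 0.07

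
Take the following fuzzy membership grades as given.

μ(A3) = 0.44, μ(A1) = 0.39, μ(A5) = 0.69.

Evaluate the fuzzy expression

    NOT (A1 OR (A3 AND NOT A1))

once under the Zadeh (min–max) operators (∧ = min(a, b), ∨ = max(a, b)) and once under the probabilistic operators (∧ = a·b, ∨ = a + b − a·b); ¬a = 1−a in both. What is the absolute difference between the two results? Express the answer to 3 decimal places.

Under Zadeh (min–max):
  NOT A1 = 1 − 0.39 = 0.61
  A3 AND NOT A1 = min(a, b) on (0.44, 0.61) = 0.44
  A1 OR (A3 AND NOT A1) = max(a, b) on (0.39, 0.44) = 0.44
  NOT (A1 OR (A3 AND NOT A1)) = 1 − 0.44 = 0.56
  → value = 0.5600
Under probabilistic:
  NOT A1 = 1 − 0.3900 = 0.6100
  A3 AND NOT A1 = a·b on (0.4400, 0.6100) = 0.2684
  A1 OR (A3 AND NOT A1) = a + b − a·b on (0.3900, 0.2684) = 0.5537
  NOT (A1 OR (A3 AND NOT A1)) = 1 − 0.5537 = 0.4463
  → value = 0.4463
|0.5600 − 0.4463| = 0.114

0.114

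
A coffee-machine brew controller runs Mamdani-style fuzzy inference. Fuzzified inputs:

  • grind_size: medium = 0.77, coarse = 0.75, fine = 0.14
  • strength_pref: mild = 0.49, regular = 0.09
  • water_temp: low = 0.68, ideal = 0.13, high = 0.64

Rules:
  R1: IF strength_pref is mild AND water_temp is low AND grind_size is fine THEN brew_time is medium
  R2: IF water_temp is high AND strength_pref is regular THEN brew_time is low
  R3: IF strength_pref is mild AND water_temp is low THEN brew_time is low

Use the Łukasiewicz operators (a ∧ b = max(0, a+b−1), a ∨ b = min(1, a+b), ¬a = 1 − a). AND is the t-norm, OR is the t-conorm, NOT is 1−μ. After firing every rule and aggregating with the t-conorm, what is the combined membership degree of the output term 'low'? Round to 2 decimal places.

0.17

R1: mild=0.49, low=0.68, fine=0.14; AND[max(0, a+b−1)] → w = 0.00
R2: high=0.64, regular=0.09; AND[max(0, a+b−1)] → w = 0.00
R3: mild=0.49, low=0.68; AND[max(0, a+b−1)] → w = 0.17
Rules with consequent 'low': {R2, R3} → strengths 0.00, 0.17
Aggregate via t-conorm [min(1, a+b)]: 0.17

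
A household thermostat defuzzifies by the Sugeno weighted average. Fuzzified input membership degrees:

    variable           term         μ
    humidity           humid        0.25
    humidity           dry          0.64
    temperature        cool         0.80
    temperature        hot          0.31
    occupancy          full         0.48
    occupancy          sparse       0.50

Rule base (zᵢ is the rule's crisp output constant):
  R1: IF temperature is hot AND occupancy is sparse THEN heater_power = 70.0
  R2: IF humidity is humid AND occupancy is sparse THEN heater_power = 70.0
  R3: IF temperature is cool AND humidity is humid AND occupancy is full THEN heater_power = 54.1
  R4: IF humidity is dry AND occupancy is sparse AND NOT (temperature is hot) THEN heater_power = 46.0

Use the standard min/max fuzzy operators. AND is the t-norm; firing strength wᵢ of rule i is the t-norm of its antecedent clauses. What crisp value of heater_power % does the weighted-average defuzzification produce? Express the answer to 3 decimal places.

57.805

R1 (z=70.0): hot=0.31, sparse=0.50; AND[min(a, b)] → w = 0.31
R2 (z=70.0): humid=0.25, sparse=0.50; AND[min(a, b)] → w = 0.25
R3 (z=54.1): cool=0.80, humid=0.25, full=0.48; AND[min(a, b)] → w = 0.25
R4 (z=46.0): dry=0.64, sparse=0.50, ¬hot=1−0.31=0.69; AND[min(a, b)] → w = 0.50
Weighted average = (0.31·70.0 + 0.25·70.0 + 0.25·54.1 + 0.50·46.0) / (0.31 + 0.25 + 0.25 + 0.50)
  = 75.7250 / 1.3100 = 57.805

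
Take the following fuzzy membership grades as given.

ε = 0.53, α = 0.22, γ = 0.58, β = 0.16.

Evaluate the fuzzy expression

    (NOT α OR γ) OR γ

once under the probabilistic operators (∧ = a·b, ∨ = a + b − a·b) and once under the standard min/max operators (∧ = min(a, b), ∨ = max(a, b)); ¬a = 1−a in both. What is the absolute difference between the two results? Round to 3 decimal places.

0.181

Under probabilistic:
  NOT α = 1 − 0.2200 = 0.7800
  NOT α OR γ = a + b − a·b on (0.7800, 0.5800) = 0.9076
  (NOT α OR γ) OR γ = a + b − a·b on (0.9076, 0.5800) = 0.9612
  → value = 0.9612
Under standard min/max:
  NOT α = 1 − 0.22 = 0.78
  NOT α OR γ = max(a, b) on (0.78, 0.58) = 0.78
  (NOT α OR γ) OR γ = max(a, b) on (0.78, 0.58) = 0.78
  → value = 0.7800
|0.9612 − 0.7800| = 0.181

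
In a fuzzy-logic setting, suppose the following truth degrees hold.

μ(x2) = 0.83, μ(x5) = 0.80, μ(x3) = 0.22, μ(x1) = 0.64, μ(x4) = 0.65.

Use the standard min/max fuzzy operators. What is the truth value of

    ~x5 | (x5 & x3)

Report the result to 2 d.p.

~x5 = 1 − 0.80 = 0.20
x5 & x3 = min(a, b) on (0.80, 0.22) = 0.22
~x5 | (x5 & x3) = max(a, b) on (0.20, 0.22) = 0.22

0.22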